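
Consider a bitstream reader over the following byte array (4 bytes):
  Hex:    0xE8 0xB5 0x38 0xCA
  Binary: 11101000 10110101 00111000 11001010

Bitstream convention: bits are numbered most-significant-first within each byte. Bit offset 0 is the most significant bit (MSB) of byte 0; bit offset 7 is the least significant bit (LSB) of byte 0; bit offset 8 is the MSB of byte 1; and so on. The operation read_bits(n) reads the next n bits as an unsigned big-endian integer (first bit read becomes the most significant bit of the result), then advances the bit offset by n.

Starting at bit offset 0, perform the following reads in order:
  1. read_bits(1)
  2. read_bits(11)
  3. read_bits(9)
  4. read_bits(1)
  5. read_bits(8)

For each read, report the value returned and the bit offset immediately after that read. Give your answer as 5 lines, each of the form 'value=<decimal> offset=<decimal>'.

Answer: value=1 offset=1
value=1675 offset=12
value=167 offset=21
value=0 offset=22
value=50 offset=30

Derivation:
Read 1: bits[0:1] width=1 -> value=1 (bin 1); offset now 1 = byte 0 bit 1; 31 bits remain
Read 2: bits[1:12] width=11 -> value=1675 (bin 11010001011); offset now 12 = byte 1 bit 4; 20 bits remain
Read 3: bits[12:21] width=9 -> value=167 (bin 010100111); offset now 21 = byte 2 bit 5; 11 bits remain
Read 4: bits[21:22] width=1 -> value=0 (bin 0); offset now 22 = byte 2 bit 6; 10 bits remain
Read 5: bits[22:30] width=8 -> value=50 (bin 00110010); offset now 30 = byte 3 bit 6; 2 bits remain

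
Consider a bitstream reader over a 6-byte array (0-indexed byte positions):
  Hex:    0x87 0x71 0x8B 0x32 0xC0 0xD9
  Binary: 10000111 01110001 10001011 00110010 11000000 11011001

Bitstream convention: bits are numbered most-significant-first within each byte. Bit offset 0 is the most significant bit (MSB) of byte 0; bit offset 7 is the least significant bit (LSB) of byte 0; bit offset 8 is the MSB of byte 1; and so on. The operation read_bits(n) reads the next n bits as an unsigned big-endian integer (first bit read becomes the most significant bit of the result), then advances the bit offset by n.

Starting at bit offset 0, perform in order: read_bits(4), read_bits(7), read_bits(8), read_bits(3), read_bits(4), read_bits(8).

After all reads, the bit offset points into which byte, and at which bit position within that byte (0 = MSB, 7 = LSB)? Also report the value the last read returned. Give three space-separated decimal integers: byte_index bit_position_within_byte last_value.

Answer: 4 2 203

Derivation:
Read 1: bits[0:4] width=4 -> value=8 (bin 1000); offset now 4 = byte 0 bit 4; 44 bits remain
Read 2: bits[4:11] width=7 -> value=59 (bin 0111011); offset now 11 = byte 1 bit 3; 37 bits remain
Read 3: bits[11:19] width=8 -> value=140 (bin 10001100); offset now 19 = byte 2 bit 3; 29 bits remain
Read 4: bits[19:22] width=3 -> value=2 (bin 010); offset now 22 = byte 2 bit 6; 26 bits remain
Read 5: bits[22:26] width=4 -> value=12 (bin 1100); offset now 26 = byte 3 bit 2; 22 bits remain
Read 6: bits[26:34] width=8 -> value=203 (bin 11001011); offset now 34 = byte 4 bit 2; 14 bits remain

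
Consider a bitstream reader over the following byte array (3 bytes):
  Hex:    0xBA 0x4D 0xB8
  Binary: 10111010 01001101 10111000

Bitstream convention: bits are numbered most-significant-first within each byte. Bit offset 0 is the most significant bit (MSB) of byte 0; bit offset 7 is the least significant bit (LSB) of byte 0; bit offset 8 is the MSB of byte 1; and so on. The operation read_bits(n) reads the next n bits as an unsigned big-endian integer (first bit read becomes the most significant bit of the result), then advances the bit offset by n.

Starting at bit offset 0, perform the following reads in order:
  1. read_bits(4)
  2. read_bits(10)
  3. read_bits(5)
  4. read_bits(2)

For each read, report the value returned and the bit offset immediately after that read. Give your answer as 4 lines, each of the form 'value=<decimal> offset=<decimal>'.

Read 1: bits[0:4] width=4 -> value=11 (bin 1011); offset now 4 = byte 0 bit 4; 20 bits remain
Read 2: bits[4:14] width=10 -> value=659 (bin 1010010011); offset now 14 = byte 1 bit 6; 10 bits remain
Read 3: bits[14:19] width=5 -> value=13 (bin 01101); offset now 19 = byte 2 bit 3; 5 bits remain
Read 4: bits[19:21] width=2 -> value=3 (bin 11); offset now 21 = byte 2 bit 5; 3 bits remain

Answer: value=11 offset=4
value=659 offset=14
value=13 offset=19
value=3 offset=21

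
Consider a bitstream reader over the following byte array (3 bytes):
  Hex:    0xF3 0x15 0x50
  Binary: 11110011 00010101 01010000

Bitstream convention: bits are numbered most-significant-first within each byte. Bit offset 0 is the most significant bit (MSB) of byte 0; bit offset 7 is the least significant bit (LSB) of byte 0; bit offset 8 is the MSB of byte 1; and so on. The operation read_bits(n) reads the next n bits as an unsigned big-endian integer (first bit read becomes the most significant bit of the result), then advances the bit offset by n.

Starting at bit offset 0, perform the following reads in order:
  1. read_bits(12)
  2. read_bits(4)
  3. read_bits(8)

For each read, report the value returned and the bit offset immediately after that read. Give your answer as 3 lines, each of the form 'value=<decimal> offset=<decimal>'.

Answer: value=3889 offset=12
value=5 offset=16
value=80 offset=24

Derivation:
Read 1: bits[0:12] width=12 -> value=3889 (bin 111100110001); offset now 12 = byte 1 bit 4; 12 bits remain
Read 2: bits[12:16] width=4 -> value=5 (bin 0101); offset now 16 = byte 2 bit 0; 8 bits remain
Read 3: bits[16:24] width=8 -> value=80 (bin 01010000); offset now 24 = byte 3 bit 0; 0 bits remain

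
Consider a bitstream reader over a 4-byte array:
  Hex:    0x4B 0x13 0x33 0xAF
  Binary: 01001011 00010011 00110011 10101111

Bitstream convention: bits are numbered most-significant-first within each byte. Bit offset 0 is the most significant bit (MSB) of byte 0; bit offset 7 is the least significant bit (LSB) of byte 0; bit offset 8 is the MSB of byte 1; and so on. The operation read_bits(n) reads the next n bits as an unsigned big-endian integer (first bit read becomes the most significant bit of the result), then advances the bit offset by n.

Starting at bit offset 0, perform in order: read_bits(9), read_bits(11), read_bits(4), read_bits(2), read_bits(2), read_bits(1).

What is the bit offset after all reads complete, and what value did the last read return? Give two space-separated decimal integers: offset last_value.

Read 1: bits[0:9] width=9 -> value=150 (bin 010010110); offset now 9 = byte 1 bit 1; 23 bits remain
Read 2: bits[9:20] width=11 -> value=307 (bin 00100110011); offset now 20 = byte 2 bit 4; 12 bits remain
Read 3: bits[20:24] width=4 -> value=3 (bin 0011); offset now 24 = byte 3 bit 0; 8 bits remain
Read 4: bits[24:26] width=2 -> value=2 (bin 10); offset now 26 = byte 3 bit 2; 6 bits remain
Read 5: bits[26:28] width=2 -> value=2 (bin 10); offset now 28 = byte 3 bit 4; 4 bits remain
Read 6: bits[28:29] width=1 -> value=1 (bin 1); offset now 29 = byte 3 bit 5; 3 bits remain

Answer: 29 1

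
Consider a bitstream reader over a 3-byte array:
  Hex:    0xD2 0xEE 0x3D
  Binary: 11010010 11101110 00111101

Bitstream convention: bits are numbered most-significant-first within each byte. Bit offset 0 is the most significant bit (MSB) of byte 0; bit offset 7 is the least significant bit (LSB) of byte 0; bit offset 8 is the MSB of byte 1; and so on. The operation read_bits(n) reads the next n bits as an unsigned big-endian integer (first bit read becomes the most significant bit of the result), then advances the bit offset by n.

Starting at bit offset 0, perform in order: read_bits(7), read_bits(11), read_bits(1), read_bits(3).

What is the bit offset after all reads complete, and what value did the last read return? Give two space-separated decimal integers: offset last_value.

Read 1: bits[0:7] width=7 -> value=105 (bin 1101001); offset now 7 = byte 0 bit 7; 17 bits remain
Read 2: bits[7:18] width=11 -> value=952 (bin 01110111000); offset now 18 = byte 2 bit 2; 6 bits remain
Read 3: bits[18:19] width=1 -> value=1 (bin 1); offset now 19 = byte 2 bit 3; 5 bits remain
Read 4: bits[19:22] width=3 -> value=7 (bin 111); offset now 22 = byte 2 bit 6; 2 bits remain

Answer: 22 7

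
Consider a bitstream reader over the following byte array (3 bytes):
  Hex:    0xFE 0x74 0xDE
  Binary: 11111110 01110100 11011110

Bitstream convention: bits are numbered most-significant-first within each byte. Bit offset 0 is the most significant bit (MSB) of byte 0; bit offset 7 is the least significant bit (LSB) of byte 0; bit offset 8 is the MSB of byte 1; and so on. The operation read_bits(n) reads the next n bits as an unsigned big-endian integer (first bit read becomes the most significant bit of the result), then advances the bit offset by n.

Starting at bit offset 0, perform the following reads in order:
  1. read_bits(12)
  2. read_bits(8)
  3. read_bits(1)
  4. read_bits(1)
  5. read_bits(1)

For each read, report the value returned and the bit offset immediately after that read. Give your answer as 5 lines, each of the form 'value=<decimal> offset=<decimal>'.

Answer: value=4071 offset=12
value=77 offset=20
value=1 offset=21
value=1 offset=22
value=1 offset=23

Derivation:
Read 1: bits[0:12] width=12 -> value=4071 (bin 111111100111); offset now 12 = byte 1 bit 4; 12 bits remain
Read 2: bits[12:20] width=8 -> value=77 (bin 01001101); offset now 20 = byte 2 bit 4; 4 bits remain
Read 3: bits[20:21] width=1 -> value=1 (bin 1); offset now 21 = byte 2 bit 5; 3 bits remain
Read 4: bits[21:22] width=1 -> value=1 (bin 1); offset now 22 = byte 2 bit 6; 2 bits remain
Read 5: bits[22:23] width=1 -> value=1 (bin 1); offset now 23 = byte 2 bit 7; 1 bits remain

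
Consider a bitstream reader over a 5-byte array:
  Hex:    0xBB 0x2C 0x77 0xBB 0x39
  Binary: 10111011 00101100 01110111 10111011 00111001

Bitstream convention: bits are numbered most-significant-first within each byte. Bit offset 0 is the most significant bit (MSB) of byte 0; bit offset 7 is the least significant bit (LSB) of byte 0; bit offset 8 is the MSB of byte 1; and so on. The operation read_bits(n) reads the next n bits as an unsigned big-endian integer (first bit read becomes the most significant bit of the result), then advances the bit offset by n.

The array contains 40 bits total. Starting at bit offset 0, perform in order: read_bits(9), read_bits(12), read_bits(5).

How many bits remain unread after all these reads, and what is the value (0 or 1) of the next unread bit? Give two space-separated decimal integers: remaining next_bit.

Answer: 14 1

Derivation:
Read 1: bits[0:9] width=9 -> value=374 (bin 101110110); offset now 9 = byte 1 bit 1; 31 bits remain
Read 2: bits[9:21] width=12 -> value=1422 (bin 010110001110); offset now 21 = byte 2 bit 5; 19 bits remain
Read 3: bits[21:26] width=5 -> value=30 (bin 11110); offset now 26 = byte 3 bit 2; 14 bits remain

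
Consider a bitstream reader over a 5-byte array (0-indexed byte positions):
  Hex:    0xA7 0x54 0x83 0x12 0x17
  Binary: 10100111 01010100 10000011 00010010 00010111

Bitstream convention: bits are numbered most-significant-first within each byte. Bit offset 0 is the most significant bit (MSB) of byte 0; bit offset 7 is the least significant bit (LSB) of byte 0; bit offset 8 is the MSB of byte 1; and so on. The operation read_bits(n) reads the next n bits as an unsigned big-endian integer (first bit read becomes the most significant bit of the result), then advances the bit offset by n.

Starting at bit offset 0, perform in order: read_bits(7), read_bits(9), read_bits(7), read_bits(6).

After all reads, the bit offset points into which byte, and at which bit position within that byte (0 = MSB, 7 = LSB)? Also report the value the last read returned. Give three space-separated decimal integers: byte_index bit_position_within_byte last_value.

Answer: 3 5 34

Derivation:
Read 1: bits[0:7] width=7 -> value=83 (bin 1010011); offset now 7 = byte 0 bit 7; 33 bits remain
Read 2: bits[7:16] width=9 -> value=340 (bin 101010100); offset now 16 = byte 2 bit 0; 24 bits remain
Read 3: bits[16:23] width=7 -> value=65 (bin 1000001); offset now 23 = byte 2 bit 7; 17 bits remain
Read 4: bits[23:29] width=6 -> value=34 (bin 100010); offset now 29 = byte 3 bit 5; 11 bits remain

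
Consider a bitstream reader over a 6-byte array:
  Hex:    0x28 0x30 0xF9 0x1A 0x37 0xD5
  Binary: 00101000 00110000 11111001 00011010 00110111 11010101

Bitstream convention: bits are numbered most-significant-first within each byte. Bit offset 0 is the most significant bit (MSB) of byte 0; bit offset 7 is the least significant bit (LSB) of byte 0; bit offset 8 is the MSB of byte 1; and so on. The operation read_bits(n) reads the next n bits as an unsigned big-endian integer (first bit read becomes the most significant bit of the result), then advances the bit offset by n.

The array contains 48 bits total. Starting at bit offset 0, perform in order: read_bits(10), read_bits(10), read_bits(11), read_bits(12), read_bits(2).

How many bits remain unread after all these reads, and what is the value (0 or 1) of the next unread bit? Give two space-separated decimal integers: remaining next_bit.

Read 1: bits[0:10] width=10 -> value=160 (bin 0010100000); offset now 10 = byte 1 bit 2; 38 bits remain
Read 2: bits[10:20] width=10 -> value=783 (bin 1100001111); offset now 20 = byte 2 bit 4; 28 bits remain
Read 3: bits[20:31] width=11 -> value=1165 (bin 10010001101); offset now 31 = byte 3 bit 7; 17 bits remain
Read 4: bits[31:43] width=12 -> value=446 (bin 000110111110); offset now 43 = byte 5 bit 3; 5 bits remain
Read 5: bits[43:45] width=2 -> value=2 (bin 10); offset now 45 = byte 5 bit 5; 3 bits remain

Answer: 3 1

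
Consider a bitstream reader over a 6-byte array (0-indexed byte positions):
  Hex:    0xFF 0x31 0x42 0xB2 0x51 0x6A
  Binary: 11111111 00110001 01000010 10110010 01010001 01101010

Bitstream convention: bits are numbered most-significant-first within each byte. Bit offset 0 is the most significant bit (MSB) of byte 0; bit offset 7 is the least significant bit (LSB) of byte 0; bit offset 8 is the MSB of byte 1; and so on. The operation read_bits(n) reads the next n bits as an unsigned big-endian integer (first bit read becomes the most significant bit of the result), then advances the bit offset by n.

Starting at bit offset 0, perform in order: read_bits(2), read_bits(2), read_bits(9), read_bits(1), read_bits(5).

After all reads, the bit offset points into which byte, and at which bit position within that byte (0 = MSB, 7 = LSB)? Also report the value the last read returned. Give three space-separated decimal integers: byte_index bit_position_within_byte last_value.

Answer: 2 3 10

Derivation:
Read 1: bits[0:2] width=2 -> value=3 (bin 11); offset now 2 = byte 0 bit 2; 46 bits remain
Read 2: bits[2:4] width=2 -> value=3 (bin 11); offset now 4 = byte 0 bit 4; 44 bits remain
Read 3: bits[4:13] width=9 -> value=486 (bin 111100110); offset now 13 = byte 1 bit 5; 35 bits remain
Read 4: bits[13:14] width=1 -> value=0 (bin 0); offset now 14 = byte 1 bit 6; 34 bits remain
Read 5: bits[14:19] width=5 -> value=10 (bin 01010); offset now 19 = byte 2 bit 3; 29 bits remain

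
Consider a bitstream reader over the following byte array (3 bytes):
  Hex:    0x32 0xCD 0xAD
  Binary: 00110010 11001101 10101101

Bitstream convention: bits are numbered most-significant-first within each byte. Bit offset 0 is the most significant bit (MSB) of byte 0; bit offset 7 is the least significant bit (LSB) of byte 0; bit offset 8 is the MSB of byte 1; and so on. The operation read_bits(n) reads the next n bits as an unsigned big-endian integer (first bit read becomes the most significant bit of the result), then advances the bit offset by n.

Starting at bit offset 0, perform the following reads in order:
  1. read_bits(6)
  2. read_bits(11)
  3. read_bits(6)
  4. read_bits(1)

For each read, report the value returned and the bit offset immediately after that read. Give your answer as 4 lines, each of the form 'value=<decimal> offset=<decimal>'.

Read 1: bits[0:6] width=6 -> value=12 (bin 001100); offset now 6 = byte 0 bit 6; 18 bits remain
Read 2: bits[6:17] width=11 -> value=1435 (bin 10110011011); offset now 17 = byte 2 bit 1; 7 bits remain
Read 3: bits[17:23] width=6 -> value=22 (bin 010110); offset now 23 = byte 2 bit 7; 1 bits remain
Read 4: bits[23:24] width=1 -> value=1 (bin 1); offset now 24 = byte 3 bit 0; 0 bits remain

Answer: value=12 offset=6
value=1435 offset=17
value=22 offset=23
value=1 offset=24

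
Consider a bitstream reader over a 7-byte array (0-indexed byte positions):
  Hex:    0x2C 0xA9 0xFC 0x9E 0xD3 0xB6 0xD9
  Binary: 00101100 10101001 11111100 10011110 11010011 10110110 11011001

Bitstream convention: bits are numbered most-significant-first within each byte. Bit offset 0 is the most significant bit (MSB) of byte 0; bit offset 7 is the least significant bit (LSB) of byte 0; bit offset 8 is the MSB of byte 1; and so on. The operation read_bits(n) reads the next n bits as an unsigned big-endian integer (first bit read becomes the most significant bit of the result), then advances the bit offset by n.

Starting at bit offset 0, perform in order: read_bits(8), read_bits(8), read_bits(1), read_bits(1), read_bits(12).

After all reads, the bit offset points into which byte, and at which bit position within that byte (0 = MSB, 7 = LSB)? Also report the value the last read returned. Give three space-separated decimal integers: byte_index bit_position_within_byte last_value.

Answer: 3 6 3879

Derivation:
Read 1: bits[0:8] width=8 -> value=44 (bin 00101100); offset now 8 = byte 1 bit 0; 48 bits remain
Read 2: bits[8:16] width=8 -> value=169 (bin 10101001); offset now 16 = byte 2 bit 0; 40 bits remain
Read 3: bits[16:17] width=1 -> value=1 (bin 1); offset now 17 = byte 2 bit 1; 39 bits remain
Read 4: bits[17:18] width=1 -> value=1 (bin 1); offset now 18 = byte 2 bit 2; 38 bits remain
Read 5: bits[18:30] width=12 -> value=3879 (bin 111100100111); offset now 30 = byte 3 bit 6; 26 bits remain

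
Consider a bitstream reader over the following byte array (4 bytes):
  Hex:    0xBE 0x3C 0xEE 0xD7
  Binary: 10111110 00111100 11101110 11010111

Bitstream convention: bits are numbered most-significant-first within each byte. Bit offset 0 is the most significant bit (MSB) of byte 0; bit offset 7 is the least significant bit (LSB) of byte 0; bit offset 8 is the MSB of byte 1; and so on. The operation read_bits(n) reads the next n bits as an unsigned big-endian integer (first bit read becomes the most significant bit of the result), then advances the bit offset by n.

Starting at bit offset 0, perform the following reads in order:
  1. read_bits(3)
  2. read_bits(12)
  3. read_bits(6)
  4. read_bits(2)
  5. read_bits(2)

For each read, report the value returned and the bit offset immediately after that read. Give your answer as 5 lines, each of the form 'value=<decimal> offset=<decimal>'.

Answer: value=5 offset=3
value=3870 offset=15
value=29 offset=21
value=3 offset=23
value=1 offset=25

Derivation:
Read 1: bits[0:3] width=3 -> value=5 (bin 101); offset now 3 = byte 0 bit 3; 29 bits remain
Read 2: bits[3:15] width=12 -> value=3870 (bin 111100011110); offset now 15 = byte 1 bit 7; 17 bits remain
Read 3: bits[15:21] width=6 -> value=29 (bin 011101); offset now 21 = byte 2 bit 5; 11 bits remain
Read 4: bits[21:23] width=2 -> value=3 (bin 11); offset now 23 = byte 2 bit 7; 9 bits remain
Read 5: bits[23:25] width=2 -> value=1 (bin 01); offset now 25 = byte 3 bit 1; 7 bits remain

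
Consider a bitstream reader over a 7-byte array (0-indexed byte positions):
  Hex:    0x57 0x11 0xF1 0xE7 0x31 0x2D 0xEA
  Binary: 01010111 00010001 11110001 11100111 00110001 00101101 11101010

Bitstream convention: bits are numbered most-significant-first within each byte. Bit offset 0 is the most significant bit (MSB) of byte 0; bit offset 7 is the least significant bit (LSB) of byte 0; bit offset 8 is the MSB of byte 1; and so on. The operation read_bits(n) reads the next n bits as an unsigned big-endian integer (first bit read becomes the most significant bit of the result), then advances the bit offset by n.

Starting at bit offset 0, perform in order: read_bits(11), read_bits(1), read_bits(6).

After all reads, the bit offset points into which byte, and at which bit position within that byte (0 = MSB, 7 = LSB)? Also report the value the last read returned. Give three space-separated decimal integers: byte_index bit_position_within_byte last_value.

Answer: 2 2 7

Derivation:
Read 1: bits[0:11] width=11 -> value=696 (bin 01010111000); offset now 11 = byte 1 bit 3; 45 bits remain
Read 2: bits[11:12] width=1 -> value=1 (bin 1); offset now 12 = byte 1 bit 4; 44 bits remain
Read 3: bits[12:18] width=6 -> value=7 (bin 000111); offset now 18 = byte 2 bit 2; 38 bits remain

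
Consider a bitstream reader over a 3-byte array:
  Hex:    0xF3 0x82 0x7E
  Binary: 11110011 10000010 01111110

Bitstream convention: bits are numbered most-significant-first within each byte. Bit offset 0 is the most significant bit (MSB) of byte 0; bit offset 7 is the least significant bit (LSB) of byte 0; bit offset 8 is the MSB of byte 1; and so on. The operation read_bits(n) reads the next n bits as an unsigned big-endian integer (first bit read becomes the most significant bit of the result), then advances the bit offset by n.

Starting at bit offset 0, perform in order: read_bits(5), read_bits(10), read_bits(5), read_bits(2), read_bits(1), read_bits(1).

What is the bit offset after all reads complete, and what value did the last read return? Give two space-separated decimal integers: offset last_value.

Answer: 24 0

Derivation:
Read 1: bits[0:5] width=5 -> value=30 (bin 11110); offset now 5 = byte 0 bit 5; 19 bits remain
Read 2: bits[5:15] width=10 -> value=449 (bin 0111000001); offset now 15 = byte 1 bit 7; 9 bits remain
Read 3: bits[15:20] width=5 -> value=7 (bin 00111); offset now 20 = byte 2 bit 4; 4 bits remain
Read 4: bits[20:22] width=2 -> value=3 (bin 11); offset now 22 = byte 2 bit 6; 2 bits remain
Read 5: bits[22:23] width=1 -> value=1 (bin 1); offset now 23 = byte 2 bit 7; 1 bits remain
Read 6: bits[23:24] width=1 -> value=0 (bin 0); offset now 24 = byte 3 bit 0; 0 bits remain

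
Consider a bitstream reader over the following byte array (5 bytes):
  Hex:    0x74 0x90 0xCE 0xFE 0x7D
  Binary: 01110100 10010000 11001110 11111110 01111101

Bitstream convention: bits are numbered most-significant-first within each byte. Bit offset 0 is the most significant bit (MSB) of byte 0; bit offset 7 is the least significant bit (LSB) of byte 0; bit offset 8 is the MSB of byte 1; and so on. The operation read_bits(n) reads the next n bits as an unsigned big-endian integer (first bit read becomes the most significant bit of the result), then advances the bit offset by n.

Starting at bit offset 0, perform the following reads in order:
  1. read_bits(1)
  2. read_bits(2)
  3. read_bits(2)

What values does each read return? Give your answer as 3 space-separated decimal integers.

Read 1: bits[0:1] width=1 -> value=0 (bin 0); offset now 1 = byte 0 bit 1; 39 bits remain
Read 2: bits[1:3] width=2 -> value=3 (bin 11); offset now 3 = byte 0 bit 3; 37 bits remain
Read 3: bits[3:5] width=2 -> value=2 (bin 10); offset now 5 = byte 0 bit 5; 35 bits remain

Answer: 0 3 2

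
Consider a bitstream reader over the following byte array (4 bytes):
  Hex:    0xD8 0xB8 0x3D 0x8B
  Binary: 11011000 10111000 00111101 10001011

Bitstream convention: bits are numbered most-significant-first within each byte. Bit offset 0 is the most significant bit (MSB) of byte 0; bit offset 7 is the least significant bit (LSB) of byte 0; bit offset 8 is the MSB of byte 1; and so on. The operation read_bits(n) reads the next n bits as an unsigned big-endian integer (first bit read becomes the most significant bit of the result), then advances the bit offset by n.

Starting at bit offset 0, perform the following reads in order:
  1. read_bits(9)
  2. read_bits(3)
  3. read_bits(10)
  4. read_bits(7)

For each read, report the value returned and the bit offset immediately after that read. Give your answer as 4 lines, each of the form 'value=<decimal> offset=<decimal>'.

Answer: value=433 offset=9
value=3 offset=12
value=527 offset=22
value=49 offset=29

Derivation:
Read 1: bits[0:9] width=9 -> value=433 (bin 110110001); offset now 9 = byte 1 bit 1; 23 bits remain
Read 2: bits[9:12] width=3 -> value=3 (bin 011); offset now 12 = byte 1 bit 4; 20 bits remain
Read 3: bits[12:22] width=10 -> value=527 (bin 1000001111); offset now 22 = byte 2 bit 6; 10 bits remain
Read 4: bits[22:29] width=7 -> value=49 (bin 0110001); offset now 29 = byte 3 bit 5; 3 bits remain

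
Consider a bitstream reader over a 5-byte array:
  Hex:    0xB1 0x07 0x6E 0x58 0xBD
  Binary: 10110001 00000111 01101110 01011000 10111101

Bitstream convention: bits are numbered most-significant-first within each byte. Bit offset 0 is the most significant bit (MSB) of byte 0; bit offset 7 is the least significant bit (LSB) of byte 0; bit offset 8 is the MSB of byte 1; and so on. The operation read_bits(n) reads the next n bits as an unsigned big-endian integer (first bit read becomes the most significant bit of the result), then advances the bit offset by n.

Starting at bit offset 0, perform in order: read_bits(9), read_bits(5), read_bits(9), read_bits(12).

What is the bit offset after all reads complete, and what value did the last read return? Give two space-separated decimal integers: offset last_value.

Answer: 35 709

Derivation:
Read 1: bits[0:9] width=9 -> value=354 (bin 101100010); offset now 9 = byte 1 bit 1; 31 bits remain
Read 2: bits[9:14] width=5 -> value=1 (bin 00001); offset now 14 = byte 1 bit 6; 26 bits remain
Read 3: bits[14:23] width=9 -> value=439 (bin 110110111); offset now 23 = byte 2 bit 7; 17 bits remain
Read 4: bits[23:35] width=12 -> value=709 (bin 001011000101); offset now 35 = byte 4 bit 3; 5 bits remain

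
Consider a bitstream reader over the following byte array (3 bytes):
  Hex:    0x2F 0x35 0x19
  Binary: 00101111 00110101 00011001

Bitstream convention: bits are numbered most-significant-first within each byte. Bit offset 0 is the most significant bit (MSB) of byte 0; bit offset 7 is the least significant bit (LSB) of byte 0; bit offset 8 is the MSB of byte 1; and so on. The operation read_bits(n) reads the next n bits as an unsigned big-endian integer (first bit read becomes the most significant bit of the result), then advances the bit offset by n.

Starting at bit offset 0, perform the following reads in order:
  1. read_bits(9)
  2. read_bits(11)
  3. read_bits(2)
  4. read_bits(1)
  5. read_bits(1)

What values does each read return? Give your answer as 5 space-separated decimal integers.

Read 1: bits[0:9] width=9 -> value=94 (bin 001011110); offset now 9 = byte 1 bit 1; 15 bits remain
Read 2: bits[9:20] width=11 -> value=849 (bin 01101010001); offset now 20 = byte 2 bit 4; 4 bits remain
Read 3: bits[20:22] width=2 -> value=2 (bin 10); offset now 22 = byte 2 bit 6; 2 bits remain
Read 4: bits[22:23] width=1 -> value=0 (bin 0); offset now 23 = byte 2 bit 7; 1 bits remain
Read 5: bits[23:24] width=1 -> value=1 (bin 1); offset now 24 = byte 3 bit 0; 0 bits remain

Answer: 94 849 2 0 1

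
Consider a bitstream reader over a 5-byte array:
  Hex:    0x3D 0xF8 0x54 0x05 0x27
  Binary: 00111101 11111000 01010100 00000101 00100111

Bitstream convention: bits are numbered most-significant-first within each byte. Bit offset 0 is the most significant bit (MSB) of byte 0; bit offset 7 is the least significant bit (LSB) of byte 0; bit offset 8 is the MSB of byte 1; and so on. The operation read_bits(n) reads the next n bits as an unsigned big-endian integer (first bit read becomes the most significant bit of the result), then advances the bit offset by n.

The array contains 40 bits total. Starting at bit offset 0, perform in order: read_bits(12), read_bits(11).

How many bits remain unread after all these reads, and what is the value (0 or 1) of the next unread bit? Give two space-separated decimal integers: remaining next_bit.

Answer: 17 0

Derivation:
Read 1: bits[0:12] width=12 -> value=991 (bin 001111011111); offset now 12 = byte 1 bit 4; 28 bits remain
Read 2: bits[12:23] width=11 -> value=1066 (bin 10000101010); offset now 23 = byte 2 bit 7; 17 bits remain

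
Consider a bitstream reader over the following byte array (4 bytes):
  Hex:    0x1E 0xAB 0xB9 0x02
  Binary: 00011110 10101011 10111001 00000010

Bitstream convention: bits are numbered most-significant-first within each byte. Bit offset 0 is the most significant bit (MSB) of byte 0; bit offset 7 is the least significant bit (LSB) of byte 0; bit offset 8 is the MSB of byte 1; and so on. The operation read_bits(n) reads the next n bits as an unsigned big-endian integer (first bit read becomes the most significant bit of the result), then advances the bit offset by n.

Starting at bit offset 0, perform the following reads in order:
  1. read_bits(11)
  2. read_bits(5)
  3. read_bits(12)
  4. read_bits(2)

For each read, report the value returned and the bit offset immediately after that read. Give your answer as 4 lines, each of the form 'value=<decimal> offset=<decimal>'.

Read 1: bits[0:11] width=11 -> value=245 (bin 00011110101); offset now 11 = byte 1 bit 3; 21 bits remain
Read 2: bits[11:16] width=5 -> value=11 (bin 01011); offset now 16 = byte 2 bit 0; 16 bits remain
Read 3: bits[16:28] width=12 -> value=2960 (bin 101110010000); offset now 28 = byte 3 bit 4; 4 bits remain
Read 4: bits[28:30] width=2 -> value=0 (bin 00); offset now 30 = byte 3 bit 6; 2 bits remain

Answer: value=245 offset=11
value=11 offset=16
value=2960 offset=28
value=0 offset=30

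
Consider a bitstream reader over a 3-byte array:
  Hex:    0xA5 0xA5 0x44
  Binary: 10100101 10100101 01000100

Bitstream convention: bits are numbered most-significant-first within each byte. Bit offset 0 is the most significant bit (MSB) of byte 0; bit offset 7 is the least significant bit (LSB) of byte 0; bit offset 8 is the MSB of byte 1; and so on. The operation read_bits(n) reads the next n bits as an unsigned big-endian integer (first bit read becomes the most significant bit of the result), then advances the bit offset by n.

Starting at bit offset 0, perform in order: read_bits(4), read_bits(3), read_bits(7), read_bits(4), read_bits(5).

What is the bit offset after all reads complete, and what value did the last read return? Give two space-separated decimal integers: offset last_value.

Answer: 23 2

Derivation:
Read 1: bits[0:4] width=4 -> value=10 (bin 1010); offset now 4 = byte 0 bit 4; 20 bits remain
Read 2: bits[4:7] width=3 -> value=2 (bin 010); offset now 7 = byte 0 bit 7; 17 bits remain
Read 3: bits[7:14] width=7 -> value=105 (bin 1101001); offset now 14 = byte 1 bit 6; 10 bits remain
Read 4: bits[14:18] width=4 -> value=5 (bin 0101); offset now 18 = byte 2 bit 2; 6 bits remain
Read 5: bits[18:23] width=5 -> value=2 (bin 00010); offset now 23 = byte 2 bit 7; 1 bits remain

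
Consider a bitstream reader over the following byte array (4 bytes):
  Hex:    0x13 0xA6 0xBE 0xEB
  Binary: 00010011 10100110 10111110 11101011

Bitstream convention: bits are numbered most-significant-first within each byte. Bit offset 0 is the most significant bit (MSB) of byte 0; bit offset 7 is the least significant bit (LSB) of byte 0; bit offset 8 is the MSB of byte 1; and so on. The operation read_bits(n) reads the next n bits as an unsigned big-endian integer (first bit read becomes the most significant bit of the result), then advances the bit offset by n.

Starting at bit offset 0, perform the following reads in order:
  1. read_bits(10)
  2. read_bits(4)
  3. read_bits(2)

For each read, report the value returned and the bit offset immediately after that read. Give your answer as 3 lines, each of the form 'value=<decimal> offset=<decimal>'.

Answer: value=78 offset=10
value=9 offset=14
value=2 offset=16

Derivation:
Read 1: bits[0:10] width=10 -> value=78 (bin 0001001110); offset now 10 = byte 1 bit 2; 22 bits remain
Read 2: bits[10:14] width=4 -> value=9 (bin 1001); offset now 14 = byte 1 bit 6; 18 bits remain
Read 3: bits[14:16] width=2 -> value=2 (bin 10); offset now 16 = byte 2 bit 0; 16 bits remain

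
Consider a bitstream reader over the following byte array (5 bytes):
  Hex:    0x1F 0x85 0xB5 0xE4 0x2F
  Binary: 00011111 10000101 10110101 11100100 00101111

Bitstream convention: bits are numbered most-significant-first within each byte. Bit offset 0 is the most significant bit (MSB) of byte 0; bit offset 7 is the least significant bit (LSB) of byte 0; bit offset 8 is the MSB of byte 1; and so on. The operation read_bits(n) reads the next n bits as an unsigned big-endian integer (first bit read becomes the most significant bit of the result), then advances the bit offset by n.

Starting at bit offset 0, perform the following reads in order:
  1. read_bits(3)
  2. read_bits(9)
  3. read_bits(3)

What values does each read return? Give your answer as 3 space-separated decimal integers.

Read 1: bits[0:3] width=3 -> value=0 (bin 000); offset now 3 = byte 0 bit 3; 37 bits remain
Read 2: bits[3:12] width=9 -> value=504 (bin 111111000); offset now 12 = byte 1 bit 4; 28 bits remain
Read 3: bits[12:15] width=3 -> value=2 (bin 010); offset now 15 = byte 1 bit 7; 25 bits remain

Answer: 0 504 2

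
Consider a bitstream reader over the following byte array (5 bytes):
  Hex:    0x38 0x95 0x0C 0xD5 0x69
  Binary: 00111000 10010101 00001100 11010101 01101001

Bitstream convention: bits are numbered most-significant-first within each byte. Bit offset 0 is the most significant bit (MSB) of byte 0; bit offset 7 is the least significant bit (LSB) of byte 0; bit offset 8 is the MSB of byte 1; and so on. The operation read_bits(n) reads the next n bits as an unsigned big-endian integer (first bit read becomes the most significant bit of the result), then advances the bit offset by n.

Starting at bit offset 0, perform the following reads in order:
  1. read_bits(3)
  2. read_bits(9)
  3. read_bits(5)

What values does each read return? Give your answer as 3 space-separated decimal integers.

Answer: 1 393 10

Derivation:
Read 1: bits[0:3] width=3 -> value=1 (bin 001); offset now 3 = byte 0 bit 3; 37 bits remain
Read 2: bits[3:12] width=9 -> value=393 (bin 110001001); offset now 12 = byte 1 bit 4; 28 bits remain
Read 3: bits[12:17] width=5 -> value=10 (bin 01010); offset now 17 = byte 2 bit 1; 23 bits remain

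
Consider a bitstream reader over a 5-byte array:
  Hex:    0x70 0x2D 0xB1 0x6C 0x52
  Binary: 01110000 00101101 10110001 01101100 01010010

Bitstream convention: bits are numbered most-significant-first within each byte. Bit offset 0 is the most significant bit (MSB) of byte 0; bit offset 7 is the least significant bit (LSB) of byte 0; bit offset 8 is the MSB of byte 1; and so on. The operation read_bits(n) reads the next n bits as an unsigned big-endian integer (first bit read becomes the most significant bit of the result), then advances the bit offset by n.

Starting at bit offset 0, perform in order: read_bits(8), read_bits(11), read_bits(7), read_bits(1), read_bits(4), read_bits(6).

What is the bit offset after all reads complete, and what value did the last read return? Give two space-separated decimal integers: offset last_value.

Answer: 37 10

Derivation:
Read 1: bits[0:8] width=8 -> value=112 (bin 01110000); offset now 8 = byte 1 bit 0; 32 bits remain
Read 2: bits[8:19] width=11 -> value=365 (bin 00101101101); offset now 19 = byte 2 bit 3; 21 bits remain
Read 3: bits[19:26] width=7 -> value=69 (bin 1000101); offset now 26 = byte 3 bit 2; 14 bits remain
Read 4: bits[26:27] width=1 -> value=1 (bin 1); offset now 27 = byte 3 bit 3; 13 bits remain
Read 5: bits[27:31] width=4 -> value=6 (bin 0110); offset now 31 = byte 3 bit 7; 9 bits remain
Read 6: bits[31:37] width=6 -> value=10 (bin 001010); offset now 37 = byte 4 bit 5; 3 bits remain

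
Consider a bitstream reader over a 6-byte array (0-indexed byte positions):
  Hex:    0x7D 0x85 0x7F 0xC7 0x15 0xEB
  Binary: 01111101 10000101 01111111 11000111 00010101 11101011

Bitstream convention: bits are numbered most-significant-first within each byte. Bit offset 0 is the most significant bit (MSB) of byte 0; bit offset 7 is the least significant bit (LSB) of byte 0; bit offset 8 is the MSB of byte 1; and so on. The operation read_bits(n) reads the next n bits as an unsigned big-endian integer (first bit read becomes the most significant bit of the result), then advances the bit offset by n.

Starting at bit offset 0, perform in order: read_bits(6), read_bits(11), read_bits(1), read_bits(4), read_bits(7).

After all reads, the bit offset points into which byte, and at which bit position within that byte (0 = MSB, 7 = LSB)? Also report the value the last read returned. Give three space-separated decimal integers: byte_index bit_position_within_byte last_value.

Answer: 3 5 120

Derivation:
Read 1: bits[0:6] width=6 -> value=31 (bin 011111); offset now 6 = byte 0 bit 6; 42 bits remain
Read 2: bits[6:17] width=11 -> value=778 (bin 01100001010); offset now 17 = byte 2 bit 1; 31 bits remain
Read 3: bits[17:18] width=1 -> value=1 (bin 1); offset now 18 = byte 2 bit 2; 30 bits remain
Read 4: bits[18:22] width=4 -> value=15 (bin 1111); offset now 22 = byte 2 bit 6; 26 bits remain
Read 5: bits[22:29] width=7 -> value=120 (bin 1111000); offset now 29 = byte 3 bit 5; 19 bits remain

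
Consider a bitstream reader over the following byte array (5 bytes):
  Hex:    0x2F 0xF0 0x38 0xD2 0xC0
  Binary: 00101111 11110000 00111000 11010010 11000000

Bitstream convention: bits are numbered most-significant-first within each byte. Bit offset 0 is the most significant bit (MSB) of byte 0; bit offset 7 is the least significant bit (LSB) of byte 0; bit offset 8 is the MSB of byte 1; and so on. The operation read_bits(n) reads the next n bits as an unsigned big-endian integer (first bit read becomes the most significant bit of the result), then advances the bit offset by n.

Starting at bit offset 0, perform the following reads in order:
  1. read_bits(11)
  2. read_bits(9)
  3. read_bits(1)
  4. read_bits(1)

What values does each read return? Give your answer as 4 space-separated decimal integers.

Read 1: bits[0:11] width=11 -> value=383 (bin 00101111111); offset now 11 = byte 1 bit 3; 29 bits remain
Read 2: bits[11:20] width=9 -> value=259 (bin 100000011); offset now 20 = byte 2 bit 4; 20 bits remain
Read 3: bits[20:21] width=1 -> value=1 (bin 1); offset now 21 = byte 2 bit 5; 19 bits remain
Read 4: bits[21:22] width=1 -> value=0 (bin 0); offset now 22 = byte 2 bit 6; 18 bits remain

Answer: 383 259 1 0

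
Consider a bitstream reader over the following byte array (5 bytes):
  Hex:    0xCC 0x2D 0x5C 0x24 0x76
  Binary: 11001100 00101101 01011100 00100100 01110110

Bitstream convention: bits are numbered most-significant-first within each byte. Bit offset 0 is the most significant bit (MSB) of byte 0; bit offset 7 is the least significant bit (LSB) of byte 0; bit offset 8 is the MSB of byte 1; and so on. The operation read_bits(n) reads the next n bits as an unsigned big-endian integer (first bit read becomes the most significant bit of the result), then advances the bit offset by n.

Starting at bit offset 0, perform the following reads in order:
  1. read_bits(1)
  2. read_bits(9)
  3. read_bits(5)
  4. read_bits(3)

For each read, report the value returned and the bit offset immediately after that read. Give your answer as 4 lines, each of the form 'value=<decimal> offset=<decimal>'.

Read 1: bits[0:1] width=1 -> value=1 (bin 1); offset now 1 = byte 0 bit 1; 39 bits remain
Read 2: bits[1:10] width=9 -> value=304 (bin 100110000); offset now 10 = byte 1 bit 2; 30 bits remain
Read 3: bits[10:15] width=5 -> value=22 (bin 10110); offset now 15 = byte 1 bit 7; 25 bits remain
Read 4: bits[15:18] width=3 -> value=5 (bin 101); offset now 18 = byte 2 bit 2; 22 bits remain

Answer: value=1 offset=1
value=304 offset=10
value=22 offset=15
value=5 offset=18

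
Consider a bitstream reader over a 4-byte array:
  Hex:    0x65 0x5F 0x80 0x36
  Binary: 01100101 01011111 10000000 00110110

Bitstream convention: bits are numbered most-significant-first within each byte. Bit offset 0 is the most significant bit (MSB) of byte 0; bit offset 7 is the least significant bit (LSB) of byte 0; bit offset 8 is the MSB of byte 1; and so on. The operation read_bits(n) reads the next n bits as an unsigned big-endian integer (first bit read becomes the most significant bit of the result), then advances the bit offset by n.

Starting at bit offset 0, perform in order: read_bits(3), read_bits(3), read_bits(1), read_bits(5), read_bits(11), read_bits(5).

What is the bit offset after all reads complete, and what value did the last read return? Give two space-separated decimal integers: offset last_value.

Read 1: bits[0:3] width=3 -> value=3 (bin 011); offset now 3 = byte 0 bit 3; 29 bits remain
Read 2: bits[3:6] width=3 -> value=1 (bin 001); offset now 6 = byte 0 bit 6; 26 bits remain
Read 3: bits[6:7] width=1 -> value=0 (bin 0); offset now 7 = byte 0 bit 7; 25 bits remain
Read 4: bits[7:12] width=5 -> value=21 (bin 10101); offset now 12 = byte 1 bit 4; 20 bits remain
Read 5: bits[12:23] width=11 -> value=1984 (bin 11111000000); offset now 23 = byte 2 bit 7; 9 bits remain
Read 6: bits[23:28] width=5 -> value=3 (bin 00011); offset now 28 = byte 3 bit 4; 4 bits remain

Answer: 28 3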